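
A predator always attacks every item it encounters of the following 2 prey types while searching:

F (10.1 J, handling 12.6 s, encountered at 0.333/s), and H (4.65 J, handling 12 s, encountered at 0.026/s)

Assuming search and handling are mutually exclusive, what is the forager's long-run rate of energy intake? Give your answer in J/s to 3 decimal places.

R = (0.333×10.1 + 0.026×4.65) / (1 + 0.333×12.6 + 0.026×12) = 3.484/5.508 = 0.6326 J/s.

0.633 J/s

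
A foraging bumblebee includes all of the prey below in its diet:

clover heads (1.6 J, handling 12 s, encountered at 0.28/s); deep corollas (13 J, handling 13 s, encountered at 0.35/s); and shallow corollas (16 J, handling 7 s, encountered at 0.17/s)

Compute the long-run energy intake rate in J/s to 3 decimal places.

0.764 J/s

R = (0.28×1.6 + 0.35×13 + 0.17×16) / (1 + 0.28×12 + 0.35×13 + 0.17×7) = 7.718/10.1 = 0.7642 J/s.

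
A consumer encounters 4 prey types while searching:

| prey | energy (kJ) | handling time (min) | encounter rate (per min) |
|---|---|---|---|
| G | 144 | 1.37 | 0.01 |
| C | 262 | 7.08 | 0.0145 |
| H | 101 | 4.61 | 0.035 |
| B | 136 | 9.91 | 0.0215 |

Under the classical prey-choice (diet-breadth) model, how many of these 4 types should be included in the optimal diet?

4

Profitabilities (E/h, kJ/min): G 105, C 37, H 21.9, B 13.7. Add prey in this order while the next type's profitability exceeds the intake rate on those already taken.
Rate on top 1: 1.421. C: 37 > 1.421 → include.
Rate on top 2: 4.693. H: 21.9 > 4.693 → include.
Rate on top 3: 6.867. B: 13.7 > 6.867 → include.
Optimal diet: G, C, H, B — 4 of 4 types.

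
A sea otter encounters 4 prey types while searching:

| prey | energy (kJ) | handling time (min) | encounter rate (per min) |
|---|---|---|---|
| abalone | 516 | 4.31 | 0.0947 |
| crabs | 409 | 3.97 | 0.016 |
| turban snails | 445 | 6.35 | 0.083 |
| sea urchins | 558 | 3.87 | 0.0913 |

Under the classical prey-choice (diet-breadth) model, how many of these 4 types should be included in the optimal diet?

E/h in descending order: sea urchins 144, abalone 120, crabs 103, turban snails 70.1 kJ/min. The optimal diet is the largest prefix of this list for which every included type satisfies E_i/h_i > R on the types above it.
Rate on top 1: 37.64. abalone: 120 > 37.64 → include.
Rate on top 2: 56.66. crabs: 103 > 56.66 → include.
Rate on top 3: 58.28. turban snails: 70.1 > 58.28 → include.
Optimal diet: sea urchins, abalone, crabs, turban snails — 4 of 4 types.

4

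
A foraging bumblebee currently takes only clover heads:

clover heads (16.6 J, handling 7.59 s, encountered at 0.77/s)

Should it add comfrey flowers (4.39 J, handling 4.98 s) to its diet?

Current rate: (0.77×16.6)/(1 + 0.77×7.59) = 1.868 J/s.
Profitability of comfrey flowers: 4.39/4.98 = 0.8815 J/s.
Since 0.8815 < R, time spent handling comfrey flowers is better spent searching.

No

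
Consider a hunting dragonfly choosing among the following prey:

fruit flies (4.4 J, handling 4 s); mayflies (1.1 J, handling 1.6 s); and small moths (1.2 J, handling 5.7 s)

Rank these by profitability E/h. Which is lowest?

Profitability E/h (J/s): fruit flies = 4.4/4 = 1.1, mayflies = 1.1/1.6 = 0.688, small moths = 1.2/5.7 = 0.211.
Ranked: fruit flies > mayflies > small moths.

small moths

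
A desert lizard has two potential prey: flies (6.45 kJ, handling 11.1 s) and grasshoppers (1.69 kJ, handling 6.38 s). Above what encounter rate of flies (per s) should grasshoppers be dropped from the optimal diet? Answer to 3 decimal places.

0.075 per s

At the threshold, the rate on flies alone equals the profitability of grasshoppers: λ·6.45/(1 + λ·11.1) = 1.69/6.38 = 0.2649.
Rearranging, λ(6.45 − 0.2649×11.1) = 0.2649, so λ = 0.2649/3.51 = 0.07547 per s.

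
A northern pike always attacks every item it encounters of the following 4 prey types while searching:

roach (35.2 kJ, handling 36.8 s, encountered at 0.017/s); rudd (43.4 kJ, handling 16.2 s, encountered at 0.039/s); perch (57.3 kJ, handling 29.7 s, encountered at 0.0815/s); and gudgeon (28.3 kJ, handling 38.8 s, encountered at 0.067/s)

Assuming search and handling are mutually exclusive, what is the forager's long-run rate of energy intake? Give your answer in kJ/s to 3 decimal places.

Energy encountered per unit search time: 0.017×35.2 + 0.039×43.4 + 0.0815×57.3 + 0.067×28.3 = 8.857 kJ/s.
Handling time per unit search time: 0.017×36.8 + 0.039×16.2 + 0.0815×29.7 + 0.067×38.8 = 6.278.
Rate = 8.857/(1 + 6.278) = 1.217 kJ/s.

1.217 kJ/s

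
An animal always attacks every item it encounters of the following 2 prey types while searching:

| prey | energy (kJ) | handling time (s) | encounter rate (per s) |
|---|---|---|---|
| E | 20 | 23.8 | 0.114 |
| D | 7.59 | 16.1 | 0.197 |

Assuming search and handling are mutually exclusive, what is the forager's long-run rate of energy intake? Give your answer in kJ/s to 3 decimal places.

0.548 kJ/s

R = (0.114×20 + 0.197×7.59) / (1 + 0.114×23.8 + 0.197×16.1) = 3.775/6.885 = 0.5483 kJ/s.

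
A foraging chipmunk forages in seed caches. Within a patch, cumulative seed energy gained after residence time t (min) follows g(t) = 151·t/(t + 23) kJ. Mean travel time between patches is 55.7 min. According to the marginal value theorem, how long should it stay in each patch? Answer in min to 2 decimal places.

35.79 min

Maximise g(t)/(T+t): set derivative to zero → g'(t)(T+t) = g(t).
g'(t) = 151·23/(t + 23)². Setting 151·23/(t+23)² = 151t/[(t+23)(55.7+t)] gives 23(55.7+t) = t(t+23), so t² = 23×55.7 = 1281.
t* = √1281 = 35.79 min.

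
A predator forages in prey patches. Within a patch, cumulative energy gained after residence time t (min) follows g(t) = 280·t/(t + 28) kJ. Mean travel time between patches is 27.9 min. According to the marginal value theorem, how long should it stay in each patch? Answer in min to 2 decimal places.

Maximise g(t)/(T+t): set derivative to zero → g'(t)(T+t) = g(t).
g'(t) = 280·28/(t + 28)². Setting 280·28/(t+28)² = 280t/[(t+28)(27.9+t)] gives 28(27.9+t) = t(t+28), so t² = 28×27.9 = 781.2.
t* = √781.2 = 27.95 min.

27.95 min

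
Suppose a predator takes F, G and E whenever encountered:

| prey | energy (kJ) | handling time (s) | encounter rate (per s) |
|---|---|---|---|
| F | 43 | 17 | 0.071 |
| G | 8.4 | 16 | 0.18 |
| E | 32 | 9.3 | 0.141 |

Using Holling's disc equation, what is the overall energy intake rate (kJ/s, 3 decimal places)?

R = Σλ_iE_i / (1 + Σλ_ih_i)
Numerator: 0.071×43 + 0.18×8.4 + 0.141×32 = 9.077
Denominator: 1 + 0.071×17 + 0.18×16 + 0.141×9.3 = 6.398
R = 9.077/6.398 = 1.419 kJ/s

1.419 kJ/s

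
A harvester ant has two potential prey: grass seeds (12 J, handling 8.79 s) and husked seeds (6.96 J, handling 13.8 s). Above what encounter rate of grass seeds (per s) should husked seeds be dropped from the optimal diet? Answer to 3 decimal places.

0.067 per s

The zero-one rule: include husked seeds iff E₂/h₂ > λE₁/(1+λh₁). Equality gives the switch point.
λE₁h₂ = E₂ + λE₂h₁ ⇒ λ = E₂/(E₁h₂ − E₂h₁) = 6.96/(165.6 − 61.18) = 0.06665 per s.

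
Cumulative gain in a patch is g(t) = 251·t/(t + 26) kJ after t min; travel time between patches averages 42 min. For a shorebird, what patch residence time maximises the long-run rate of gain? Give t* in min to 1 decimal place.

Optimal t* satisfies g'(t*) = g(t*)/(T + t*).
g'(t) = 251·26/(t + 26)². Setting 251·26/(t+26)² = 251t/[(t+26)(42+t)] gives 26(42+t) = t(t+26), so t² = 26×42 = 1092.
t* = √1092 = 33.05 min.

33.0 min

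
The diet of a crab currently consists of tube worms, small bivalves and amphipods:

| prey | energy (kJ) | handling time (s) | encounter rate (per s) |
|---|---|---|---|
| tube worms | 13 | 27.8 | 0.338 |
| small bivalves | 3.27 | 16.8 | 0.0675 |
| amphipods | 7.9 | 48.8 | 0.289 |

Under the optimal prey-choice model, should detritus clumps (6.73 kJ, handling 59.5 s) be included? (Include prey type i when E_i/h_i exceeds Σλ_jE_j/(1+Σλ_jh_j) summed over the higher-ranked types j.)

On tube worms, small bivalves and amphipods alone, R = ΣλE/(1+Σλh) = 6.898/25.63 = 0.2691 kJ/s.
Profitability of detritus clumps: 6.73/59.5 = 0.1131 kJ/s.
Since 0.1131 < R, time spent handling detritus clumps is better spent searching.

No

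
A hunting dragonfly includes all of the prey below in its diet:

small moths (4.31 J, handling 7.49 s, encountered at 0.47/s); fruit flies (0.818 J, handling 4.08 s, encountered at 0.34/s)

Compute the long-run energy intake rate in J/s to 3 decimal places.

R = Σλ_iE_i / (1 + Σλ_ih_i)
Numerator: 0.47×4.31 + 0.34×0.818 = 2.304
Denominator: 1 + 0.47×7.49 + 0.34×4.08 = 5.907
R = 2.304/5.907 = 0.39 J/s

0.390 J/s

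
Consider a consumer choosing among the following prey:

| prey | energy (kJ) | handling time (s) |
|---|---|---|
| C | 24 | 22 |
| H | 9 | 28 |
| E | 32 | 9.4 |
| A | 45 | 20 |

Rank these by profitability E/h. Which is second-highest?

A

Profitability E/h (kJ/s): C = 24/22 = 1.09, H = 9/28 = 0.321, E = 32/9.4 = 3.4, A = 45/20 = 2.25.
Ranked: E > A > C > H.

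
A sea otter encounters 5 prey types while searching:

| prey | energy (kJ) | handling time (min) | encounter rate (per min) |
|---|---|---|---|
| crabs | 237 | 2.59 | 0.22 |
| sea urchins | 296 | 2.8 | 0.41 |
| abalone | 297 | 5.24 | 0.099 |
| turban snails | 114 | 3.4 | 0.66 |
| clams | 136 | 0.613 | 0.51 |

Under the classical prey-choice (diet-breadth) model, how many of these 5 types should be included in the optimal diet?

3

E/h in descending order: clams 222, sea urchins 106, crabs 91.5, abalone 56.7, turban snails 33.5 kJ/min. The optimal diet is the largest prefix of this list for which every included type satisfies E_i/h_i > R on the types above it.
Rate on top 1: 52.84. sea urchins: 106 > 52.84 → include.
Rate on top 2: 77.51. crabs: 91.5 > 77.51 → include.
Rate on top 3: 80.14. abalone: 56.7 < 80.14 → exclude; stop.
Optimal diet: clams, sea urchins, crabs — 3 of 5 types.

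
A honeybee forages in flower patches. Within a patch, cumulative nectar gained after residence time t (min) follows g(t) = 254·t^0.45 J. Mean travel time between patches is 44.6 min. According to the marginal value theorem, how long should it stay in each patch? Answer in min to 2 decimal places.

Maximise g(t)/(T+t): set derivative to zero → g'(t)(T+t) = g(t).
g'(t) = 0.45·254·t^-0.55. Setting 0.45·254·t^-0.55 = 254·t^0.45/(44.6+t) gives 0.45(44.6+t) = t, so 0.55·t = 0.45×44.6.
t* = 0.45×44.6/0.55 = 36.49 min.

36.49 min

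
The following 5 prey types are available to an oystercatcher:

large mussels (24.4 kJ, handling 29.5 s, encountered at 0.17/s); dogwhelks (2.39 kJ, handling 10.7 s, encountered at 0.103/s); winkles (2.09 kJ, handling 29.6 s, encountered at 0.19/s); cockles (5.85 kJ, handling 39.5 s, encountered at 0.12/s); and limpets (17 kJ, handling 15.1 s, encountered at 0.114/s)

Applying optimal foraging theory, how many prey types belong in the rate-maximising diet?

2

E/h in descending order: limpets 1.13, large mussels 0.827, dogwhelks 0.223, cockles 0.148, winkles 0.0706 kJ/s. The optimal diet is the largest prefix of this list for which every included type satisfies E_i/h_i > R on the types above it.
Rate on top 1: 0.7121. large mussels: 0.827 > 0.7121 → include.
Rate on top 2: 0.7867. dogwhelks: 0.223 < 0.7867 → exclude; stop.
Optimal diet: limpets, large mussels — 2 of 5 types.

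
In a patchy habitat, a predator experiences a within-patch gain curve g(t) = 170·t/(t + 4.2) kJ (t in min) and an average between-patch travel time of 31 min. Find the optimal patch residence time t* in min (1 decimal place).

11.4 min

By the marginal value theorem, leave when the instantaneous gain rate g'(t) equals the habitat-wide average g(t)/(T + t).
g'(t) = 170·4.2/(t + 4.2)². Setting 170·4.2/(t+4.2)² = 170t/[(t+4.2)(31+t)] gives 4.2(31+t) = t(t+4.2), so t² = 4.2×31 = 130.2.
t* = √130.2 = 11.41 min.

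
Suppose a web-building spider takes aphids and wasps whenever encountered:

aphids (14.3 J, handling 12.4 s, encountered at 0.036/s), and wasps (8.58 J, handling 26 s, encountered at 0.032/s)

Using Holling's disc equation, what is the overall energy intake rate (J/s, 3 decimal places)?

Energy encountered per unit search time: 0.036×14.3 + 0.032×8.58 = 0.7894 J/s.
Handling time per unit search time: 0.036×12.4 + 0.032×26 = 1.278.
Rate = 0.7894/(1 + 1.278) = 0.3465 J/s.

0.346 J/s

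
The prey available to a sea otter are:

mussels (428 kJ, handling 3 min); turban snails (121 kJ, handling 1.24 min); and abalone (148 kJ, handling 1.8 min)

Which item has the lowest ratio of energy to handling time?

In descending order of E/h:
mussels: 428/3 = 143 kJ/min
turban snails: 121/1.24 = 97.6 kJ/min
abalone: 148/1.8 = 82.2 kJ/min

abalone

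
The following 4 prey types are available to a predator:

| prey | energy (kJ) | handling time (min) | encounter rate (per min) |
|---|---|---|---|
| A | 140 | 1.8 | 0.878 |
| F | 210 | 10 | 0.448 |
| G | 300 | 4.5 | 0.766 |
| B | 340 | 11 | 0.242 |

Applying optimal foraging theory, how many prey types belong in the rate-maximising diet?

E/h in descending order: A 77.8, G 66.7, B 30.9, F 21 kJ/min. The optimal diet is the largest prefix of this list for which every included type satisfies E_i/h_i > R on the types above it.
Rate on top 1: 47.64. G: 66.7 > 47.64 → include.
Rate on top 2: 58.52. B: 30.9 < 58.52 → exclude; stop.
Optimal diet: A, G — 2 of 4 types.

2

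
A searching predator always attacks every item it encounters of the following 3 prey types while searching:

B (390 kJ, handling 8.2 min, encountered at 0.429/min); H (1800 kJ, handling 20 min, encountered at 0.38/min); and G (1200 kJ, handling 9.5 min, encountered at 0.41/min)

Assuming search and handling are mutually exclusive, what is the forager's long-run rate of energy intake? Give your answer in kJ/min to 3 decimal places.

R = (0.429×390 + 0.38×1800 + 0.41×1200) / (1 + 0.429×8.2 + 0.38×20 + 0.41×9.5) = 1343/16.01 = 83.89 kJ/min.

83.890 kJ/min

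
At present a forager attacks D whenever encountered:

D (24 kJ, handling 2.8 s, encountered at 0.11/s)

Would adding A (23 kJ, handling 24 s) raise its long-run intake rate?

No

On D alone, R = ΣλE/(1+Σλh) = 2.64/1.308 = 2.018 kJ/s.
Profitability of A: 23/24 = 0.9583 kJ/s.
0.9583 < 2.018, so adding A would lower the average — exclude it.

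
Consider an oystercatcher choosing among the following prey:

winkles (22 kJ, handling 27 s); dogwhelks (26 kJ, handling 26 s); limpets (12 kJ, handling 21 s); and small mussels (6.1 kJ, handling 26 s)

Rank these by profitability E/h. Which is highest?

In descending order of E/h:
dogwhelks: 26/26 = 1 kJ/s
winkles: 22/27 = 0.815 kJ/s
limpets: 12/21 = 0.571 kJ/s
small mussels: 6.1/26 = 0.235 kJ/s

dogwhelks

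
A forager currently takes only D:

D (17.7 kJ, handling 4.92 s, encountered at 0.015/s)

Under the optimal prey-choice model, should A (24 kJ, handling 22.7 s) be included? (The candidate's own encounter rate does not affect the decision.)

Yes

Intake rate on the current diet: R = (0.015×17.7) / (1 + 0.015×4.92) = 0.2655/1.074 = 0.2473 kJ/s.
Profitability of A: 24/22.7 = 1.057 kJ/s.
Since 1.057 > R, including A increases the long-run rate.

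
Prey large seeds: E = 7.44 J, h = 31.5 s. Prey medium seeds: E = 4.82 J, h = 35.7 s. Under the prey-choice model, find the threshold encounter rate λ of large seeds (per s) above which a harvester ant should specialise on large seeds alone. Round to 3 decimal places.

The zero-one rule: include medium seeds iff E₂/h₂ > λE₁/(1+λh₁). Equality gives the switch point.
λE₁h₂ = E₂ + λE₂h₁ ⇒ λ = E₂/(E₁h₂ − E₂h₁) = 4.82/(265.6 − 151.8) = 0.04236 per s.

0.042 per s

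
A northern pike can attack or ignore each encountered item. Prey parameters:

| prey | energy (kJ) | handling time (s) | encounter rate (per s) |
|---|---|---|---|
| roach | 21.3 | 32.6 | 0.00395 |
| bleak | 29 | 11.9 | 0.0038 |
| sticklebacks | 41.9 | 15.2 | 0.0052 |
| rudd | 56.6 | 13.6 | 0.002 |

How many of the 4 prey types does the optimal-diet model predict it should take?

4

Profitabilities (E/h, kJ/s): rudd 4.16, sticklebacks 2.76, bleak 2.44, roach 0.653. Add prey in this order while the next type's profitability exceeds the intake rate on those already taken.
Rate on top 1: 0.1102. sticklebacks: 2.76 > 0.1102 → include.
Rate on top 2: 0.2993. bleak: 2.44 > 0.2993 → include.
Rate on top 3: 0.3832. roach: 0.653 > 0.3832 → include.
Optimal diet: rudd, sticklebacks, bleak, roach — 4 of 4 types.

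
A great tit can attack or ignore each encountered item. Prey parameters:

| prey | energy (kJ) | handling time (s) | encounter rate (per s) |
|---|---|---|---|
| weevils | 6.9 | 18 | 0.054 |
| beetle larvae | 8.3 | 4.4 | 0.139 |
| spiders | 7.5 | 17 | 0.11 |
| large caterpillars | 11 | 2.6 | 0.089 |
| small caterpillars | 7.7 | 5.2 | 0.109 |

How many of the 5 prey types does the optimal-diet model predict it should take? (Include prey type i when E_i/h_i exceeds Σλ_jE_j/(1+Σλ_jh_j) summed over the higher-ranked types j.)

E/h in descending order: large caterpillars 4.23, beetle larvae 1.89, small caterpillars 1.48, spiders 0.441, weevils 0.383 kJ/s. The optimal diet is the largest prefix of this list for which every included type satisfies E_i/h_i > R on the types above it.
Rate on top 1: 0.795. beetle larvae: 1.89 > 0.795 → include.
Rate on top 2: 1.157. small caterpillars: 1.48 > 1.157 → include.
Rate on top 3: 1.233. spiders: 0.441 < 1.233 → exclude; stop.
Optimal diet: large caterpillars, beetle larvae, small caterpillars — 3 of 5 types.

3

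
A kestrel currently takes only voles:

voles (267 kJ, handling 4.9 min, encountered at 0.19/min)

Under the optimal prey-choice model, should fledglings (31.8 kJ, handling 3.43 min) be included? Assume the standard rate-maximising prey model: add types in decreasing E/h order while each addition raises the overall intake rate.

No

Intake rate on the current diet: R = (0.19×267) / (1 + 0.19×4.9) = 50.73/1.931 = 26.27 kJ/min.
fledglings: E/h = 31.8/3.43 = 9.271 kJ/min.
9.271 < 26.27, so adding fledglings would lower the average — exclude it.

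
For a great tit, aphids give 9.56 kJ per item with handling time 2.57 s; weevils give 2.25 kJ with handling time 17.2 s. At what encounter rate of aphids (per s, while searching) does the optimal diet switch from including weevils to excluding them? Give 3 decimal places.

Drop weevils once their profitability E₂/h₂ falls below the rate achievable on aphids alone: E₂/h₂ = λE₁/(1 + λh₁).
Solve for λ: λE₁h₂ = E₂(1 + λh₁) → λ(E₁h₂ − E₂h₁) = E₂ → λ = E₂/(E₁h₂ − E₂h₁).
λ = 2.25/(9.56×17.2 − 2.25×2.57) = 2.25/158.6 = 0.01418 per s.

0.014 per s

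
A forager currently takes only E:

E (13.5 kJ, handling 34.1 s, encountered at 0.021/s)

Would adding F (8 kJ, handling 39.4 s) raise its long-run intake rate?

Yes

Current rate: (0.021×13.5)/(1 + 0.021×34.1) = 0.1652 kJ/s.
F: E/h = 8/39.4 = 0.203 kJ/s.
Since 0.203 > R, including F increases the long-run rate.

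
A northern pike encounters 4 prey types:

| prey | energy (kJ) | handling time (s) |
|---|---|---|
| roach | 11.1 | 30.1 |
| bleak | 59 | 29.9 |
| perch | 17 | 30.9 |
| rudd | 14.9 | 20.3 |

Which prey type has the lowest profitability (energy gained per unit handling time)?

Profitability E/h (kJ/s): roach = 11.1/30.1 = 0.369, bleak = 59/29.9 = 1.97, perch = 17/30.9 = 0.55, rudd = 14.9/20.3 = 0.734.
Ranked: bleak > rudd > perch > roach.

roach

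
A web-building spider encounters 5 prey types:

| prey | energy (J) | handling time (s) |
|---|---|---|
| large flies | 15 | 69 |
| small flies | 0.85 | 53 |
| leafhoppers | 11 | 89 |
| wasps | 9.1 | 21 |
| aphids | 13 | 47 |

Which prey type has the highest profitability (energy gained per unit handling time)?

wasps

Profitability E/h (J/s): large flies = 15/69 = 0.217, small flies = 0.85/53 = 0.016, leafhoppers = 11/89 = 0.124, wasps = 9.1/21 = 0.433, aphids = 13/47 = 0.277.
Ranked: wasps > aphids > large flies > leafhoppers > small flies.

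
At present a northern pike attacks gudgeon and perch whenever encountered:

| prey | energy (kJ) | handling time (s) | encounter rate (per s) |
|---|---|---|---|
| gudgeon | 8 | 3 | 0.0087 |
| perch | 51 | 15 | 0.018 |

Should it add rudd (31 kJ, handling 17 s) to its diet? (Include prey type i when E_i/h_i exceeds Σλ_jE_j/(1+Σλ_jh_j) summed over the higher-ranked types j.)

Yes

Current rate: (0.0087×8 + 0.018×51)/(1 + 0.0087×3 + 0.018×15) = 0.762 kJ/s.
rudd: E/h = 31/17 = 1.824 kJ/s.
Since 1.824 > R, including rudd increases the long-run rate.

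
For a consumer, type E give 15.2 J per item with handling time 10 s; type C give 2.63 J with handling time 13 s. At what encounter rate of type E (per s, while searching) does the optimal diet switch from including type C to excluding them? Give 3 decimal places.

0.015 per s

The zero-one rule: include type C iff E₂/h₂ > λE₁/(1+λh₁). Equality gives the switch point.
λE₁h₂ = E₂ + λE₂h₁ ⇒ λ = E₂/(E₁h₂ − E₂h₁) = 2.63/(197.6 − 26.3) = 0.01535 per s.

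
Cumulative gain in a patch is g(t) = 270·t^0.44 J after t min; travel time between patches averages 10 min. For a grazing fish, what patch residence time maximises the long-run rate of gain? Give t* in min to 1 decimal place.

7.9 min

Maximise g(t)/(T+t): set derivative to zero → g'(t)(T+t) = g(t).
g'(t) = 0.44·270·t^-0.56. Setting 0.44·270·t^-0.56 = 270·t^0.44/(10+t) gives 0.44(10+t) = t, so 0.56·t = 0.44×10.
t* = 0.44×10/0.56 = 7.857 min.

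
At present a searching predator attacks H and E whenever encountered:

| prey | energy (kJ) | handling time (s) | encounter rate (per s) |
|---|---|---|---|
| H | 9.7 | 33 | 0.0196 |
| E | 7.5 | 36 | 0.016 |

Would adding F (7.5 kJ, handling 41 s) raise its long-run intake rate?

Intake rate on the current diet: R = (0.0196×9.7 + 0.016×7.5) / (1 + 0.0196×33 + 0.016×36) = 0.3101/2.223 = 0.1395 kJ/s.
F: E/h = 7.5/41 = 0.1829 kJ/s.
Since 0.1829 > R, including F increases the long-run rate.

Yes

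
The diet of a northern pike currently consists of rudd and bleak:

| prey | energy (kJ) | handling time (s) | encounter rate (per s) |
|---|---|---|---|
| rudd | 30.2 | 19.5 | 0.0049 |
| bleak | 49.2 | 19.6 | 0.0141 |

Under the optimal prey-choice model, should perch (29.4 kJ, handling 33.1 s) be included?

On rudd and bleak alone, R = ΣλE/(1+Σλh) = 0.8417/1.372 = 0.6135 kJ/s.
perch: E/h = 29.4/33.1 = 0.8882 kJ/s.
Since 0.8882 > R, including perch increases the long-run rate.

Yes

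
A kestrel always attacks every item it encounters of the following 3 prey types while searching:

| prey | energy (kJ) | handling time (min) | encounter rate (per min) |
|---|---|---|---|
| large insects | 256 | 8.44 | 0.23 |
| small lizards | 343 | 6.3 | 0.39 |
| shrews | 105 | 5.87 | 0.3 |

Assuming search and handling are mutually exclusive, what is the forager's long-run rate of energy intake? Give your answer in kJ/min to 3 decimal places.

31.309 kJ/min

R = Σλ_iE_i / (1 + Σλ_ih_i)
Numerator: 0.23×256 + 0.39×343 + 0.3×105 = 224.2
Denominator: 1 + 0.23×8.44 + 0.39×6.3 + 0.3×5.87 = 7.159
R = 224.2/7.159 = 31.31 kJ/min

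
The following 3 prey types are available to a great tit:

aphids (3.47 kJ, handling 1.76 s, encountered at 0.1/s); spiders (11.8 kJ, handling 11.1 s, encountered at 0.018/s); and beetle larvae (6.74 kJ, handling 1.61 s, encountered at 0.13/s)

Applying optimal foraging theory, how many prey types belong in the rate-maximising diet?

3

Profitabilities (E/h, kJ/s): beetle larvae 4.19, aphids 1.97, spiders 1.06. Add prey in this order while the next type's profitability exceeds the intake rate on those already taken.
Rate on top 1: 0.7246. aphids: 1.97 > 0.7246 → include.
Rate on top 2: 0.883. spiders: 1.06 > 0.883 → include.
Optimal diet: beetle larvae, aphids, spiders — 3 of 3 types.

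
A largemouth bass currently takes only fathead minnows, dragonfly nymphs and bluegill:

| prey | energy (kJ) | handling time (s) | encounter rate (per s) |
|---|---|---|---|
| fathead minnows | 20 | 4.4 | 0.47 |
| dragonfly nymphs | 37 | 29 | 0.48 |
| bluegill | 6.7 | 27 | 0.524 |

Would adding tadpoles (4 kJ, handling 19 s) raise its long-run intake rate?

No

Current rate: (0.47×20 + 0.48×37 + 0.524×6.7)/(1 + 0.47×4.4 + 0.48×29 + 0.524×27) = 0.9851 kJ/s.
Profitability of tadpoles: 4/19 = 0.2105 kJ/s.
0.2105 < 0.9851, so adding tadpoles would lower the average — exclude it.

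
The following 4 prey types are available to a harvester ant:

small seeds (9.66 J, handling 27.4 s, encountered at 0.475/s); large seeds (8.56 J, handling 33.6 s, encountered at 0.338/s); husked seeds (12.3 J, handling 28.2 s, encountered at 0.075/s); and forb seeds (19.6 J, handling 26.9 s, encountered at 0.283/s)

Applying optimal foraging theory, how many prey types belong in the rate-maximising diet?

E/h in descending order: forb seeds 0.729, husked seeds 0.436, small seeds 0.353, large seeds 0.255 J/s. The optimal diet is the largest prefix of this list for which every included type satisfies E_i/h_i > R on the types above it.
Rate on top 1: 0.644. husked seeds: 0.436 < 0.644 → exclude; stop.
Optimal diet: forb seeds — 1 of 4 types.

1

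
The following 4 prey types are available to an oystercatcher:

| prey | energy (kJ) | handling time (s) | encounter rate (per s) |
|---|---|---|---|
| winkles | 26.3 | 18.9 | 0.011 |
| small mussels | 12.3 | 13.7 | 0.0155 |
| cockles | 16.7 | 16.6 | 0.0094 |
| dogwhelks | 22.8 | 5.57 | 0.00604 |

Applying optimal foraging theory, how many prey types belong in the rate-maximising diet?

4

Rank by E/h (kJ/s): dogwhelks 4.09, winkles 1.39, cockles 1.01, small mussels 0.898. Include each in turn until the next type's E/h falls below the running intake rate.
Rate on top 1: 0.1332. winkles: 1.39 > 0.1332 → include.
Rate on top 2: 0.3439. cockles: 1.01 > 0.3439 → include.
Rate on top 3: 0.4179. small mussels: 0.898 > 0.4179 → include.
Optimal diet: dogwhelks, winkles, cockles, small mussels — 4 of 4 types.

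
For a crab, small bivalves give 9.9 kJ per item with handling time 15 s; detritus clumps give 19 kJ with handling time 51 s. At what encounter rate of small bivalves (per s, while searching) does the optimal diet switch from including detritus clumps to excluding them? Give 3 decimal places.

0.086 per s

Drop detritus clumps once their profitability E₂/h₂ falls below the rate achievable on small bivalves alone: E₂/h₂ = λE₁/(1 + λh₁).
Solve for λ: λE₁h₂ = E₂(1 + λh₁) → λ(E₁h₂ − E₂h₁) = E₂ → λ = E₂/(E₁h₂ − E₂h₁).
λ = 19/(9.9×51 − 19×15) = 19/219.9 = 0.0864 per s.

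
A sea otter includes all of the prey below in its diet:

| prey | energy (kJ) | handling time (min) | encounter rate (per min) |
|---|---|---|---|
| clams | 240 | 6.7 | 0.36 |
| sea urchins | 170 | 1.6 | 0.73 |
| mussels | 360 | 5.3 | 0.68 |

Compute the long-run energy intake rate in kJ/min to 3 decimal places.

R = (0.36×240 + 0.73×170 + 0.68×360) / (1 + 0.36×6.7 + 0.73×1.6 + 0.68×5.3) = 455.3/8.184 = 55.63 kJ/min.

55.633 kJ/min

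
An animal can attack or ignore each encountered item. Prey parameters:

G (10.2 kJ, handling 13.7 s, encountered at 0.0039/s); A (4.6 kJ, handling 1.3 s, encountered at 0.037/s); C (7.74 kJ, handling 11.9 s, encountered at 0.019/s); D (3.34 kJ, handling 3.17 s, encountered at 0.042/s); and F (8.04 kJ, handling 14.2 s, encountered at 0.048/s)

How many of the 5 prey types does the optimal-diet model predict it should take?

5

E/h in descending order: A 3.54, D 1.05, G 0.745, C 0.65, F 0.566 kJ/s. The optimal diet is the largest prefix of this list for which every included type satisfies E_i/h_i > R on the types above it.
Rate on top 1: 0.1624. D: 1.05 > 0.1624 → include.
Rate on top 2: 0.2628. G: 0.745 > 0.2628 → include.
Rate on top 3: 0.2837. C: 0.65 > 0.2837 → include.
Rate on top 4: 0.3405. F: 0.566 > 0.3405 → include.
Optimal diet: A, D, G, C, F — 5 of 5 types.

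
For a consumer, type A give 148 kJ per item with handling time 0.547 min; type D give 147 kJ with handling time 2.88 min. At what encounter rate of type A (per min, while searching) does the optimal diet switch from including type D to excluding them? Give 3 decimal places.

The zero-one rule: include type D iff E₂/h₂ > λE₁/(1+λh₁). Equality gives the switch point.
λE₁h₂ = E₂ + λE₂h₁ ⇒ λ = E₂/(E₁h₂ − E₂h₁) = 147/(426.2 − 80.41) = 0.4251 per min.

0.425 per min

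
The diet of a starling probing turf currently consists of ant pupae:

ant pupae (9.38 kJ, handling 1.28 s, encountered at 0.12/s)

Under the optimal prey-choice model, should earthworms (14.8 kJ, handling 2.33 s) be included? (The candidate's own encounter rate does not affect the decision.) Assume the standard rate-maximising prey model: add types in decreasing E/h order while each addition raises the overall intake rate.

Yes

Current rate: (0.12×9.38)/(1 + 0.12×1.28) = 0.9757 kJ/s.
earthworms: E/h = 14.8/2.33 = 6.352 kJ/s.
Since 6.352 > R, including earthworms increases the long-run rate.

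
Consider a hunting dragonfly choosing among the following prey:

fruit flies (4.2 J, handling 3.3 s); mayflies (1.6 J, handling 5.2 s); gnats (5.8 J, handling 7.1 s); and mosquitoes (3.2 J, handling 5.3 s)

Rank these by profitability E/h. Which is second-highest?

gnats

In descending order of E/h:
fruit flies: 4.2/3.3 = 1.27 J/s
gnats: 5.8/7.1 = 0.817 J/s
mosquitoes: 3.2/5.3 = 0.604 J/s
mayflies: 1.6/5.2 = 0.308 J/s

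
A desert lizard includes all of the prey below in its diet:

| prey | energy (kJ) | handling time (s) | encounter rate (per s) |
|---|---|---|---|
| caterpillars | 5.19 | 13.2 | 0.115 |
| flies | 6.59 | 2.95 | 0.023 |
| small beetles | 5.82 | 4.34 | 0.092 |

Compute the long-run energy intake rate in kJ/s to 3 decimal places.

0.430 kJ/s

R = (0.115×5.19 + 0.023×6.59 + 0.092×5.82) / (1 + 0.115×13.2 + 0.023×2.95 + 0.092×4.34) = 1.284/2.985 = 0.4301 kJ/s.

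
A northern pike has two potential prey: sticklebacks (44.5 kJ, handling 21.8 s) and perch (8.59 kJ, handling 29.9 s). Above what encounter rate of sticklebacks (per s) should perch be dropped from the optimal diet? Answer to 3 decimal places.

At the threshold, the rate on sticklebacks alone equals the profitability of perch: λ·44.5/(1 + λ·21.8) = 8.59/29.9 = 0.2873.
Rearranging, λ(44.5 − 0.2873×21.8) = 0.2873, so λ = 0.2873/38.24 = 0.007513 per s.

0.008 per s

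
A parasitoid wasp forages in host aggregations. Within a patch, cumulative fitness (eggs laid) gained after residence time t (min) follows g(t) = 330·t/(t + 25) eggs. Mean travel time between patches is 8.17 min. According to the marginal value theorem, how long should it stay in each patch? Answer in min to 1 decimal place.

By the marginal value theorem, leave when the instantaneous gain rate g'(t) equals the habitat-wide average g(t)/(T + t).
g'(t) = 330·25/(t + 25)². Setting 330·25/(t+25)² = 330t/[(t+25)(8.17+t)] gives 25(8.17+t) = t(t+25), so t² = 25×8.17 = 204.2.
t* = √204.2 = 14.29 min.

14.3 min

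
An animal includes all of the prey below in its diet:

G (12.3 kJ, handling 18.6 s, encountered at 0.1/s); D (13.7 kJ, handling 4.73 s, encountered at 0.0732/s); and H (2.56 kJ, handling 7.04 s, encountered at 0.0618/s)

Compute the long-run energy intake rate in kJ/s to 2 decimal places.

Energy encountered per unit search time: 0.1×12.3 + 0.0732×13.7 + 0.0618×2.56 = 2.391 kJ/s.
Handling time per unit search time: 0.1×18.6 + 0.0732×4.73 + 0.0618×7.04 = 2.641.
Rate = 2.391/(1 + 2.641) = 0.6566 kJ/s.

0.66 kJ/s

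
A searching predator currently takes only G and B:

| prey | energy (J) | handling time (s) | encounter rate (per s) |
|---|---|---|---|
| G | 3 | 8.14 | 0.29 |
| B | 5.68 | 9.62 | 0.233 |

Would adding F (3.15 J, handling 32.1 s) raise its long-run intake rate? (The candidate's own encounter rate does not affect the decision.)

No

On G and B alone, R = ΣλE/(1+Σλh) = 2.193/5.602 = 0.3915 J/s.
Profitability of F: 3.15/32.1 = 0.09813 J/s.
0.09813 < 0.3915, so adding F would lower the average — exclude it.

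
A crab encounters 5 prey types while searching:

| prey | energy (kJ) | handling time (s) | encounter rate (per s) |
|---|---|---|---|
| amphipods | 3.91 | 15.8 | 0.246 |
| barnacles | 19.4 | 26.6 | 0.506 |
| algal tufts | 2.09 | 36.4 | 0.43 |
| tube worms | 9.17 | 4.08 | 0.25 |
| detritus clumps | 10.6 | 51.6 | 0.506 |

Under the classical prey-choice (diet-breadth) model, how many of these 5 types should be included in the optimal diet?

Rank by E/h (kJ/s): tube worms 2.25, barnacles 0.729, amphipods 0.247, detritus clumps 0.205, algal tufts 0.0574. Include each in turn until the next type's E/h falls below the running intake rate.
Rate on top 1: 1.135. barnacles: 0.729 < 1.135 → exclude; stop.
Optimal diet: tube worms — 1 of 5 types.

1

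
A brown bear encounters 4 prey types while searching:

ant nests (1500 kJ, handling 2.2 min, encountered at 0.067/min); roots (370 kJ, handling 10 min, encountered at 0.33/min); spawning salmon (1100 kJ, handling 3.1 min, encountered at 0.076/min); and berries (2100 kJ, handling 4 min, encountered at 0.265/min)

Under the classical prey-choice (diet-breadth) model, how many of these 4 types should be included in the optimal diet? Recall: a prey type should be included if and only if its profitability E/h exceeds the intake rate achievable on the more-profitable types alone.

3

Rank by E/h (kJ/min): ant nests 682, berries 525, spawning salmon 355, roots 37. Include each in turn until the next type's E/h falls below the running intake rate.
Rate on top 1: 87.59. berries: 525 > 87.59 → include.
Rate on top 2: 297.6. spawning salmon: 355 > 297.6 → include.
Rate on top 3: 303.2. roots: 37 < 303.2 → exclude; stop.
Optimal diet: ant nests, berries, spawning salmon — 3 of 4 types.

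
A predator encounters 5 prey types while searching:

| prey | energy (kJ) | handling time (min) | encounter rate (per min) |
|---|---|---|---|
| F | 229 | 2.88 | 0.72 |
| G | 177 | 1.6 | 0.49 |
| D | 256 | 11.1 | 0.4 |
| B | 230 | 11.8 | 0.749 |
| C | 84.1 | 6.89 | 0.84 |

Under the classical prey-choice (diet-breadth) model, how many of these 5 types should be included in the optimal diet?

2

Profitabilities (E/h, kJ/min): G 111, F 79.5, D 23.1, B 19.5, C 12.2. Add prey in this order while the next type's profitability exceeds the intake rate on those already taken.
Rate on top 1: 48.62. F: 79.5 > 48.62 → include.
Rate on top 2: 65.22. D: 23.1 < 65.22 → exclude; stop.
Optimal diet: G, F — 2 of 5 types.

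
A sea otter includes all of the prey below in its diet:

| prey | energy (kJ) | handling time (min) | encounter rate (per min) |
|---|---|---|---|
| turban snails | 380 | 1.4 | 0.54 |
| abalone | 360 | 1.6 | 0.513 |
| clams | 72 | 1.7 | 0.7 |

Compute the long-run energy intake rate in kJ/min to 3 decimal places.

R = (0.54×380 + 0.513×360 + 0.7×72) / (1 + 0.54×1.4 + 0.513×1.6 + 0.7×1.7) = 440.3/3.767 = 116.9 kJ/min.

116.884 kJ/min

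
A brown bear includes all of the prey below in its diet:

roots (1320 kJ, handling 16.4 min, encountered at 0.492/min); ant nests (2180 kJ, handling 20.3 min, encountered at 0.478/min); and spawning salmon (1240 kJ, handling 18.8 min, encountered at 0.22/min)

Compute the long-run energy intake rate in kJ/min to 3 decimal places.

85.746 kJ/min

R = (0.492×1320 + 0.478×2180 + 0.22×1240) / (1 + 0.492×16.4 + 0.478×20.3 + 0.22×18.8) = 1964/22.91 = 85.75 kJ/min.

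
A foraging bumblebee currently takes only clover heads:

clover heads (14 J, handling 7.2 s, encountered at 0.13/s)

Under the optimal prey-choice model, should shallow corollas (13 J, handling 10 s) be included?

On clover heads alone, R = ΣλE/(1+Σλh) = 1.82/1.936 = 0.9401 J/s.
shallow corollas: E/h = 13/10 = 1.3 J/s.
1.3 > 0.9401, so adding shallow corollas raises the average — include it.

Yes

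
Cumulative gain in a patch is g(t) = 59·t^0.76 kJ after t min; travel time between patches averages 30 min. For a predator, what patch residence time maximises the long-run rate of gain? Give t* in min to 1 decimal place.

Optimal t* satisfies g'(t*) = g(t*)/(T + t*).
g'(t) = 0.76·59·t^-0.24. Setting 0.76·59·t^-0.24 = 59·t^0.76/(30+t) gives 0.76(30+t) = t, so 0.24·t = 0.76×30.
t* = 0.76×30/0.24 = 95 min.

95.0 min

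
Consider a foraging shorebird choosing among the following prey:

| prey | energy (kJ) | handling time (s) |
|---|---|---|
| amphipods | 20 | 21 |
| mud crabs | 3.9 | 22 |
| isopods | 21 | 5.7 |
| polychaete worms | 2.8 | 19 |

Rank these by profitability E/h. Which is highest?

isopods

In descending order of E/h:
isopods: 21/5.7 = 3.68 kJ/s
amphipods: 20/21 = 0.952 kJ/s
mud crabs: 3.9/22 = 0.177 kJ/s
polychaete worms: 2.8/19 = 0.147 kJ/s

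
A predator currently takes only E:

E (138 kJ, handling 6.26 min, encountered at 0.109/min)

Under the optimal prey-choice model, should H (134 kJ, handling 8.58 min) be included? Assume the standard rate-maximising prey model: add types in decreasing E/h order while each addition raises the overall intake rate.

Yes

Current rate: (0.109×138)/(1 + 0.109×6.26) = 8.941 kJ/min.
Profitability of H: 134/8.58 = 15.62 kJ/min.
15.62 > 8.941, so adding H raises the average — include it.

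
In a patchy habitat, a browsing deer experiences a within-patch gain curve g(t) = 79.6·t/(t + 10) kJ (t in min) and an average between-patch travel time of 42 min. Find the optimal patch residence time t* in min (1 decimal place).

20.5 min

Maximise g(t)/(T+t): set derivative to zero → g'(t)(T+t) = g(t).
g'(t) = 79.6·10/(t + 10)². Setting 79.6·10/(t+10)² = 79.6t/[(t+10)(42+t)] gives 10(42+t) = t(t+10), so t² = 10×42 = 420.
t* = √420 = 20.49 min.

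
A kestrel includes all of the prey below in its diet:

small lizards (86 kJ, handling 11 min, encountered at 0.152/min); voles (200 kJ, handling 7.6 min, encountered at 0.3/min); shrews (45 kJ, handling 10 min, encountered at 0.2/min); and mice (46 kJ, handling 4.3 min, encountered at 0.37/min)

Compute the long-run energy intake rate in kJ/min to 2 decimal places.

11.60 kJ/min

R = (0.152×86 + 0.3×200 + 0.2×45 + 0.37×46) / (1 + 0.152×11 + 0.3×7.6 + 0.2×10 + 0.37×4.3) = 99.09/8.543 = 11.6 kJ/min.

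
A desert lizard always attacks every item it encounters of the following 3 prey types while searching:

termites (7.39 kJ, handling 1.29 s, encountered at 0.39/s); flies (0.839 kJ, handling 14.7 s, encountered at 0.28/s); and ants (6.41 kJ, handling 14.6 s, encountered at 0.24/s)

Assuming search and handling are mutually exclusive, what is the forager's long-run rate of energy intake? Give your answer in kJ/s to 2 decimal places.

0.51 kJ/s

R = Σλ_iE_i / (1 + Σλ_ih_i)
Numerator: 0.39×7.39 + 0.28×0.839 + 0.24×6.41 = 4.655
Denominator: 1 + 0.39×1.29 + 0.28×14.7 + 0.24×14.6 = 9.123
R = 4.655/9.123 = 0.5103 kJ/s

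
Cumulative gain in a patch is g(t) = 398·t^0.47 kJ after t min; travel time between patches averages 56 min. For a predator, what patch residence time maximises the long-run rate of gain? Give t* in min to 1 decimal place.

49.7 min

Maximise g(t)/(T+t): set derivative to zero → g'(t)(T+t) = g(t).
g'(t) = 0.47·398·t^-0.53. Setting 0.47·398·t^-0.53 = 398·t^0.47/(56+t) gives 0.47(56+t) = t, so 0.53·t = 0.47×56.
t* = 0.47×56/0.53 = 49.66 min.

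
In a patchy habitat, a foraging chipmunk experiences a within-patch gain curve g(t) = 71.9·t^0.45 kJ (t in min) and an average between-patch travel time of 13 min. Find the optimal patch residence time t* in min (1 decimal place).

10.6 min

Optimal t* satisfies g'(t*) = g(t*)/(T + t*).
g'(t) = 0.45·71.9·t^-0.55. Setting 0.45·71.9·t^-0.55 = 71.9·t^0.45/(13+t) gives 0.45(13+t) = t, so 0.55·t = 0.45×13.
t* = 0.45×13/0.55 = 10.64 min.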